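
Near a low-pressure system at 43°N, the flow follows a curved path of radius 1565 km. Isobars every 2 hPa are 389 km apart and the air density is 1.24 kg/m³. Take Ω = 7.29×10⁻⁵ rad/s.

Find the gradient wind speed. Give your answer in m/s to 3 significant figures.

Coriolis parameter at 43°N:
f = 2Ω sin φ = 2 × 7.29×10⁻⁵ × sin 43° = 9.94×10⁻⁵ s⁻¹
Pressure gradient: |∂P/∂n| = 200 Pa / 389000 m = 5.14×10⁻⁴ Pa/m
Geostrophic speed: V_g = |∂P/∂n|/(fρ) = 5.14×10⁻⁴/(9.94×10⁻⁵ × 1.24) = 4.17 m/s
Around a low, centrifugal force acts outward with Coriolis, so pressure-gradient force balances both:
(1/ρ)|∂P/∂n| = fV + V²/R  →  V² + fR·V − fR·V_g = 0
With fR = 9.94×10⁻⁵ × 1565×10³ m = 156 m/s:
V = [−fR + √((fR)² + 4 fR V_g)]/2 = [−156 + √(156² + 4×156×4.17)]/2 = 4.06 m/s
Subgeostrophic (V < V_g = 4.17 m/s), as expected around a low.

4.06 m/s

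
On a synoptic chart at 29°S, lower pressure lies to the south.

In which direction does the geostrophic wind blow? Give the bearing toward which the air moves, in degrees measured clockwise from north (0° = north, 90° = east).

090°

The pressure-gradient force points toward the south (bearing 180°).
Geostrophic balance: in the Southern Hemisphere the Coriolis force deflects motion to the left, so the geostrophic wind blows 90° to the left of the pressure-gradient force (low pressure on the right).
Rotating 180° by 90° counterclockwise gives 090° — the wind blows toward the east.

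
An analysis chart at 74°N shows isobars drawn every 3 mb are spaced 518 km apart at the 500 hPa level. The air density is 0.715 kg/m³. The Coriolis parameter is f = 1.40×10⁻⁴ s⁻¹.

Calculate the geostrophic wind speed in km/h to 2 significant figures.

Pressure gradient: |∂P/∂n| = 300 Pa / 518000 m = 5.79×10⁻⁴ Pa/m
Geostrophic balance (pressure-gradient force = Coriolis force):
V_g = (1/(fρ)) |∂P/∂n| = 5.79×10⁻⁴ / (1.40×10⁻⁴ × 0.715) = 5.79 m/s
Converting: 5.79 m/s × 3.6 = 21 km/h

21 km/h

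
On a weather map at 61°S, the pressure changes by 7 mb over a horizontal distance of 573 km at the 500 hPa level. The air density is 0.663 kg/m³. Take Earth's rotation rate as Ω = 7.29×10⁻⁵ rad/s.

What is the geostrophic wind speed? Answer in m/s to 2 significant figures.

Coriolis parameter at 61°S:
f = 2Ω sin φ = 2 × 7.29×10⁻⁵ × sin 61° = 1.28×10⁻⁴ s⁻¹
Pressure gradient: |∂P/∂n| = 700 Pa / 573000 m = 1.22×10⁻³ Pa/m
Geostrophic balance (pressure-gradient force = Coriolis force):
V_g = (1/(fρ)) |∂P/∂n| = 1.22×10⁻³ / (1.28×10⁻⁴ × 0.663) = 14.4 m/s

14 m/s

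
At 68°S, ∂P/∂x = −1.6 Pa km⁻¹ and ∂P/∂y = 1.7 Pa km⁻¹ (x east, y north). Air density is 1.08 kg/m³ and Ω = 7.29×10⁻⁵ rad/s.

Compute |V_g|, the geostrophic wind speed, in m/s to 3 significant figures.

16.0 m/s

Coriolis parameter at 68°S:
f = 2Ω sin φ = 2 × 7.29×10⁻⁵ × sin 68° = 1.35×10⁻⁴ s⁻¹
In the Southern Hemisphere f is negative: f = −1.35×10⁻⁴ s⁻¹.
Component geostrophic relations (x east, y north):
u_g = −(1/(fρ)) ∂P/∂y,  v_g = (1/(fρ)) ∂P/∂x
u_g = −(1.7×10⁻³)/(−1.35×10⁻⁴ × 1.08) = 11.6 m/s;  v_g = (−1.6×10⁻³)/(−1.35×10⁻⁴ × 1.08) = 11.0 m/s
|V_g| = √(u_g² + v_g²) = 16.0 m/s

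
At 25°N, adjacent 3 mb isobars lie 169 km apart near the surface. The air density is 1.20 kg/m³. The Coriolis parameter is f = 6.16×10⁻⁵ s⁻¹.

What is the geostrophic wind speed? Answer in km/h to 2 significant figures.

Pressure gradient: |∂P/∂n| = 300 Pa / 169000 m = 1.78×10⁻³ Pa/m
Geostrophic balance (pressure-gradient force = Coriolis force):
V_g = (1/(fρ)) |∂P/∂n| = 1.78×10⁻³ / (6.16×10⁻⁵ × 1.20) = 24.0 m/s
Converting: 24.0 m/s × 3.6 = 86 km/h

86 km/h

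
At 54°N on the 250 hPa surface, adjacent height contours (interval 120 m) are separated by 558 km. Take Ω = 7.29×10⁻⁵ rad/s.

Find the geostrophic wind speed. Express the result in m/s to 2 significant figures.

18 m/s

Coriolis parameter at 54°N:
f = 2Ω sin φ = 2 × 7.29×10⁻⁵ × sin 54° = 1.18×10⁻⁴ s⁻¹
Height gradient: |∂Z/∂n| = 120 m / 558000 m = 2.15×10⁻⁴
On a pressure surface, geostrophic balance gives V_g = (g/f)|∂Z/∂n|:
V_g = 9.81 × 2.15×10⁻⁴ / 1.18×10⁻⁴ = 17.9 m/s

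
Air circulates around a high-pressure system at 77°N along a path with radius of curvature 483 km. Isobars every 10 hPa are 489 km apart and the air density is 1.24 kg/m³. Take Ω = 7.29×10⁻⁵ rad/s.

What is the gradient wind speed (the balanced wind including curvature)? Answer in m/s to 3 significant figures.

Coriolis parameter at 77°N:
f = 2Ω sin φ = 2 × 7.29×10⁻⁵ × sin 77° = 1.42×10⁻⁴ s⁻¹
Pressure gradient: |∂P/∂n| = 1000 Pa / 489000 m = 2.04×10⁻³ Pa/m
Geostrophic speed: V_g = |∂P/∂n|/(fρ) = 2.04×10⁻³/(1.42×10⁻⁴ × 1.24) = 11.6 m/s
Around a high, pressure-gradient force acts outward with centrifugal, so Coriolis balances both:
fV = (1/ρ)|∂P/∂n| + V²/R  →  V² − fR·V + fR·V_g = 0
With fR = 1.42×10⁻⁴ × 483×10³ m = 68.6 m/s:
V = [fR − √((fR)² − 4 fR V_g)]/2 = [68.6 − √(68.6² − 4×68.6×11.6)]/2 = 14.8 m/s
Supergeostrophic (V > V_g = 11.6 m/s), as expected around a high.

14.8 m/s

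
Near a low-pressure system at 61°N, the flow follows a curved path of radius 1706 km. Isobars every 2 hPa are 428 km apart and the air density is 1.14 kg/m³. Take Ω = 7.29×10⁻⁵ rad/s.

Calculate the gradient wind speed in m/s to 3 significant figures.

3.17 m/s

Coriolis parameter at 61°N:
f = 2Ω sin φ = 2 × 7.29×10⁻⁵ × sin 61° = 1.28×10⁻⁴ s⁻¹
Pressure gradient: |∂P/∂n| = 200 Pa / 428000 m = 4.67×10⁻⁴ Pa/m
Geostrophic speed: V_g = |∂P/∂n|/(fρ) = 4.67×10⁻⁴/(1.28×10⁻⁴ × 1.14) = 3.21 m/s
Around a low, centrifugal force acts outward with Coriolis, so pressure-gradient force balances both:
(1/ρ)|∂P/∂n| = fV + V²/R  →  V² + fR·V − fR·V_g = 0
With fR = 1.28×10⁻⁴ × 1706×10³ m = 218 m/s:
V = [−fR + √((fR)² + 4 fR V_g)]/2 = [−218 + √(218² + 4×218×3.21)]/2 = 3.17 m/s
Subgeostrophic (V < V_g = 3.21 m/s), as expected around a low.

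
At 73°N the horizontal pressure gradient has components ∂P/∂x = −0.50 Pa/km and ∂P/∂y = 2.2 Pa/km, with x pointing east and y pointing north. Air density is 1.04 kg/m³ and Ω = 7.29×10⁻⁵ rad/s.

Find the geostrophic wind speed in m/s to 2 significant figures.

Coriolis parameter at 73°N:
f = 2Ω sin φ = 2 × 7.29×10⁻⁵ × sin 73° = 1.39×10⁻⁴ s⁻¹
Component geostrophic relations (x east, y north):
u_g = −(1/(fρ)) ∂P/∂y,  v_g = (1/(fρ)) ∂P/∂x
u_g = −(2.2×10⁻³)/(1.39×10⁻⁴ × 1.04) = −15.2 m/s;  v_g = (−0.50×10⁻³)/(1.39×10⁻⁴ × 1.04) = −3.45 m/s
|V_g| = √(u_g² + v_g²) = 15.6 m/s

16 m/s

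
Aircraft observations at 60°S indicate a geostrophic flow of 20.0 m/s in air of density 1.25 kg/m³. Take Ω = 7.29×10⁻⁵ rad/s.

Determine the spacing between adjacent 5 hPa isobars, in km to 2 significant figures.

Coriolis parameter at 60°S:
f = 2Ω sin φ = 2 × 7.29×10⁻⁵ × sin 60° = 1.26×10⁻⁴ s⁻¹
Geostrophic balance rearranged: |∂P/∂n| = f ρ V_g
|∂P/∂n| = 1.26×10⁻⁴ × 1.25 × 20.0 = 3.16×10⁻³ Pa/m
Isobar spacing: Δn = ΔP/|∂P/∂n| = 500 Pa / 3.16×10⁻³ Pa/m = 158395 m ≈ 160 km

160 km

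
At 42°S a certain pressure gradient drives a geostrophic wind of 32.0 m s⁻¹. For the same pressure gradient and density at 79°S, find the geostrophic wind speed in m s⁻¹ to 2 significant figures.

With the same pressure gradient and density, V_g ∝ 1/f ∝ 1/sin φ.
V₂ = V₁ · sin φ₁ / sin φ₂ = 32.0 × sin 42° / sin 79°
V₂ = 32.0 × 0.6691/0.9816 = 22 m s⁻¹

22 m s⁻¹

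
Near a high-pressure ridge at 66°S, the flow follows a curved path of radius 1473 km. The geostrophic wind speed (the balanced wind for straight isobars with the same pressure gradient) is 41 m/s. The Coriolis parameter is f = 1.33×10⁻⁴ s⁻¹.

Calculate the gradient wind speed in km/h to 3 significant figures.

210 km/h

Around a high, pressure-gradient force acts outward with centrifugal, so Coriolis balances both:
fV = (1/ρ)|∂P/∂n| + V²/R  →  V² − fR·V + fR·V_g = 0
With fR = 1.33×10⁻⁴ × 1473×10³ m = 196 m/s:
V = [fR − √((fR)² − 4 fR V_g)]/2 = [196 − √(196² − 4×196×41)]/2 = 58.4 m/s
Supergeostrophic (V > V_g = 41 m/s), as expected around a high.
Converting: 58.4 m/s × 3.6 = 210 km/h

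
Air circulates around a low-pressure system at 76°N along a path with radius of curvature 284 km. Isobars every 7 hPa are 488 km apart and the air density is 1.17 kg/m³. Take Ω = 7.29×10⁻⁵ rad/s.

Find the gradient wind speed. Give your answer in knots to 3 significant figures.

14.2 knots

Coriolis parameter at 76°N:
f = 2Ω sin φ = 2 × 7.29×10⁻⁵ × sin 76° = 1.41×10⁻⁴ s⁻¹
Pressure gradient: |∂P/∂n| = 700 Pa / 488000 m = 1.43×10⁻³ Pa/m
Geostrophic speed: V_g = |∂P/∂n|/(fρ) = 1.43×10⁻³/(1.41×10⁻⁴ × 1.17) = 8.67 m/s
Around a low, centrifugal force acts outward with Coriolis, so pressure-gradient force balances both:
(1/ρ)|∂P/∂n| = fV + V²/R  →  V² + fR·V − fR·V_g = 0
With fR = 1.41×10⁻⁴ × 284×10³ m = 40.2 m/s:
V = [−fR + √((fR)² + 4 fR V_g)]/2 = [−40.2 + √(40.2² + 4×40.2×8.67)]/2 = 7.33 m/s
Subgeostrophic (V < V_g = 8.67 m/s), as expected around a low.
Converting: 7.33 m/s × 1.944 = 14.2 knots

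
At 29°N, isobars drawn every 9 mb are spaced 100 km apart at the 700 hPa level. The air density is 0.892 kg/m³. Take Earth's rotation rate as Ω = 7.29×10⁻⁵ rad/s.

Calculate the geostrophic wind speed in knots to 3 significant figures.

277 knots

Coriolis parameter at 29°N:
f = 2Ω sin φ = 2 × 7.29×10⁻⁵ × sin 29° = 7.07×10⁻⁵ s⁻¹
Pressure gradient: |∂P/∂n| = 900 Pa / 100000 m = 9.00×10⁻³ Pa/m
Geostrophic balance (pressure-gradient force = Coriolis force):
V_g = (1/(fρ)) |∂P/∂n| = 9.00×10⁻³ / (7.07×10⁻⁵ × 0.892) = 143 m/s
Converting: 143 m/s × 1.944 = 277 knots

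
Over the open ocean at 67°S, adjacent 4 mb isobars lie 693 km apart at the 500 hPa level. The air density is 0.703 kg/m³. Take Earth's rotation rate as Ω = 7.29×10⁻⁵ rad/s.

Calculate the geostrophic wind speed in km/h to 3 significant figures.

22.0 km/h

Coriolis parameter at 67°S:
f = 2Ω sin φ = 2 × 7.29×10⁻⁵ × sin 67° = 1.34×10⁻⁴ s⁻¹
Pressure gradient: |∂P/∂n| = 400 Pa / 693000 m = 5.77×10⁻⁴ Pa/m
Geostrophic balance (pressure-gradient force = Coriolis force):
V_g = (1/(fρ)) |∂P/∂n| = 5.77×10⁻⁴ / (1.34×10⁻⁴ × 0.703) = 6.12 m/s
Converting: 6.12 m/s × 3.6 = 22.0 km/h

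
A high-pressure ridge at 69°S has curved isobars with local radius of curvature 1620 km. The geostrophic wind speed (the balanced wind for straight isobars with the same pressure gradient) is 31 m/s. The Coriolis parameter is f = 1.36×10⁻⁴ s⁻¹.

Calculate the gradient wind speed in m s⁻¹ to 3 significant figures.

Around a high, pressure-gradient force acts outward with centrifugal, so Coriolis balances both:
fV = (1/ρ)|∂P/∂n| + V²/R  →  V² − fR·V + fR·V_g = 0
With fR = 1.36×10⁻⁴ × 1620×10³ m = 220 m/s:
V = [fR − √((fR)² − 4 fR V_g)]/2 = [220 − √(220² − 4×220×31)]/2 = 37.3 m/s
Supergeostrophic (V > V_g = 31 m/s), as expected around a high.

37.3 m s⁻¹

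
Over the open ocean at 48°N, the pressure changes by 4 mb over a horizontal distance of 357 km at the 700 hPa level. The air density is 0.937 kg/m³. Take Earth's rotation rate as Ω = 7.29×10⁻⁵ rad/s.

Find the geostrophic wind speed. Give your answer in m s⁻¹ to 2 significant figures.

Coriolis parameter at 48°N:
f = 2Ω sin φ = 2 × 7.29×10⁻⁵ × sin 48° = 1.08×10⁻⁴ s⁻¹
Pressure gradient: |∂P/∂n| = 400 Pa / 357000 m = 1.12×10⁻³ Pa/m
Geostrophic balance (pressure-gradient force = Coriolis force):
V_g = (1/(fρ)) |∂P/∂n| = 1.12×10⁻³ / (1.08×10⁻⁴ × 0.937) = 11.0 m/s

11 m s⁻¹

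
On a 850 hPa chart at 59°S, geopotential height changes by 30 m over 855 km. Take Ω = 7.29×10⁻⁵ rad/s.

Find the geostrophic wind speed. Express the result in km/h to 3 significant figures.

Coriolis parameter at 59°S:
f = 2Ω sin φ = 2 × 7.29×10⁻⁵ × sin 59° = 1.25×10⁻⁴ s⁻¹
Height gradient: |∂Z/∂n| = 30 m / 855000 m = 3.51×10⁻⁵
On a pressure surface, geostrophic balance gives V_g = (g/f)|∂Z/∂n|:
V_g = 9.81 × 3.51×10⁻⁵ / 1.25×10⁻⁴ = 2.75 m/s
Converting: 2.75 m/s × 3.6 = 9.92 km/h

9.92 km/h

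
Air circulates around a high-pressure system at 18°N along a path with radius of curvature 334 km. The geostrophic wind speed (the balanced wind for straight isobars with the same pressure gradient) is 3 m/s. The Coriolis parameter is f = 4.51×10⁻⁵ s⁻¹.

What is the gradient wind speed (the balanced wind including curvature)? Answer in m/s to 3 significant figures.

Around a high, pressure-gradient force acts outward with centrifugal, so Coriolis balances both:
fV = (1/ρ)|∂P/∂n| + V²/R  →  V² − fR·V + fR·V_g = 0
With fR = 4.51×10⁻⁵ × 334×10³ m = 15.1 m/s:
V = [fR − √((fR)² − 4 fR V_g)]/2 = [15.1 − √(15.1² − 4×15.1×3)]/2 = 4.14 m/s
Supergeostrophic (V > V_g = 3 m/s), as expected around a high.

4.14 m/s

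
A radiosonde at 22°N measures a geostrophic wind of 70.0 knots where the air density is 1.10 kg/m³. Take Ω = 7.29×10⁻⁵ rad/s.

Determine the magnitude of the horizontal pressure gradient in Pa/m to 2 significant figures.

2.2×10⁻³ Pa/m

Coriolis parameter at 22°N:
f = 2Ω sin φ = 2 × 7.29×10⁻⁵ × sin 22° = 5.46×10⁻⁵ s⁻¹
Wind speed in SI: 70.0 knots = 36.0 m/s
Geostrophic balance rearranged: |∂P/∂n| = f ρ V_g
|∂P/∂n| = 5.46×10⁻⁵ × 1.10 × 36.0 = 2.16×10⁻³ Pa/m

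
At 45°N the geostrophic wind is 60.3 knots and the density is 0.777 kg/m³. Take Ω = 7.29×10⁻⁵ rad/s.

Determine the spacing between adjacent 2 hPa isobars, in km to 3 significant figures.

80.5 km

Coriolis parameter at 45°N:
f = 2Ω sin φ = 2 × 7.29×10⁻⁵ × sin 45° = 1.03×10⁻⁴ s⁻¹
Wind speed in SI: 60.3 knots = 31.0 m/s
Geostrophic balance rearranged: |∂P/∂n| = f ρ V_g
|∂P/∂n| = 1.03×10⁻⁴ × 0.777 × 31.0 = 2.48×10⁻³ Pa/m
Isobar spacing: Δn = ΔP/|∂P/∂n| = 200 Pa / 2.48×10⁻³ Pa/m = 80484 m ≈ 80.5 km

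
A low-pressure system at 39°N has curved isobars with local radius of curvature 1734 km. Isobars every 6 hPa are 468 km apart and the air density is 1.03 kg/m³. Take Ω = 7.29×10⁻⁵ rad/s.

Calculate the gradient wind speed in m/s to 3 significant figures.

12.6 m/s

Coriolis parameter at 39°N:
f = 2Ω sin φ = 2 × 7.29×10⁻⁵ × sin 39° = 9.18×10⁻⁵ s⁻¹
Pressure gradient: |∂P/∂n| = 600 Pa / 468000 m = 1.28×10⁻³ Pa/m
Geostrophic speed: V_g = |∂P/∂n|/(fρ) = 1.28×10⁻³/(9.18×10⁻⁵ × 1.03) = 13.6 m/s
Around a low, centrifugal force acts outward with Coriolis, so pressure-gradient force balances both:
(1/ρ)|∂P/∂n| = fV + V²/R  →  V² + fR·V − fR·V_g = 0
With fR = 9.18×10⁻⁵ × 1734×10³ m = 159 m/s:
V = [−fR + √((fR)² + 4 fR V_g)]/2 = [−159 + √(159² + 4×159×13.6)]/2 = 12.6 m/s
Subgeostrophic (V < V_g = 13.6 m/s), as expected around a low.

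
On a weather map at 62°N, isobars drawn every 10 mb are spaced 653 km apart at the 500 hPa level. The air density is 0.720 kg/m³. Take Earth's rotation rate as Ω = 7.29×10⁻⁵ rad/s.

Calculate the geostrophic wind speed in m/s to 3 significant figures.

Coriolis parameter at 62°N:
f = 2Ω sin φ = 2 × 7.29×10⁻⁵ × sin 62° = 1.29×10⁻⁴ s⁻¹
Pressure gradient: |∂P/∂n| = 1000 Pa / 653000 m = 1.53×10⁻³ Pa/m
Geostrophic balance (pressure-gradient force = Coriolis force):
V_g = (1/(fρ)) |∂P/∂n| = 1.53×10⁻³ / (1.29×10⁻⁴ × 0.720) = 16.5 m/s

16.5 m/s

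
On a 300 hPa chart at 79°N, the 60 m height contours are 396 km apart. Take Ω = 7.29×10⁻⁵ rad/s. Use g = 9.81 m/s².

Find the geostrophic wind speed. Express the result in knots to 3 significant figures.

20.2 knots

Coriolis parameter at 79°N:
f = 2Ω sin φ = 2 × 7.29×10⁻⁵ × sin 79° = 1.43×10⁻⁴ s⁻¹
Height gradient: |∂Z/∂n| = 60 m / 396000 m = 1.52×10⁻⁴
On a pressure surface, geostrophic balance gives V_g = (g/f)|∂Z/∂n|:
V_g = 9.81 × 1.52×10⁻⁴ / 1.43×10⁻⁴ = 10.4 m/s
Converting: 10.4 m/s × 1.944 = 20.2 knots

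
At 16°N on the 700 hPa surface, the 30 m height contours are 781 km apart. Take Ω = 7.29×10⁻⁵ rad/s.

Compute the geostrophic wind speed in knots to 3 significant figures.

18.2 knots

Coriolis parameter at 16°N:
f = 2Ω sin φ = 2 × 7.29×10⁻⁵ × sin 16° = 4.02×10⁻⁵ s⁻¹
Height gradient: |∂Z/∂n| = 30 m / 781000 m = 3.84×10⁻⁵
On a pressure surface, geostrophic balance gives V_g = (g/f)|∂Z/∂n|:
V_g = 9.81 × 3.84×10⁻⁵ / 4.02×10⁻⁵ = 9.38 m/s
Converting: 9.38 m/s × 1.944 = 18.2 knots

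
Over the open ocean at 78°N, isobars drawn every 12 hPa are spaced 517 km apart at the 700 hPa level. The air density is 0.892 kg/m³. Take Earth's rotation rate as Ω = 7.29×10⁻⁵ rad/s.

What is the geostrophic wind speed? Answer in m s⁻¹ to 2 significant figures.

18 m s⁻¹

Coriolis parameter at 78°N:
f = 2Ω sin φ = 2 × 7.29×10⁻⁵ × sin 78° = 1.43×10⁻⁴ s⁻¹
Pressure gradient: |∂P/∂n| = 1200 Pa / 517000 m = 2.32×10⁻³ Pa/m
Geostrophic balance (pressure-gradient force = Coriolis force):
V_g = (1/(fρ)) |∂P/∂n| = 2.32×10⁻³ / (1.43×10⁻⁴ × 0.892) = 18.2 m/s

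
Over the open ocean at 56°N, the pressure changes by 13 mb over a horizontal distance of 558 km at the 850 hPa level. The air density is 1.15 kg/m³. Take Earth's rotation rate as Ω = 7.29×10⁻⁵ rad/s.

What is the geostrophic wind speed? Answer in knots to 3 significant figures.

32.6 knots

Coriolis parameter at 56°N:
f = 2Ω sin φ = 2 × 7.29×10⁻⁵ × sin 56° = 1.21×10⁻⁴ s⁻¹
Pressure gradient: |∂P/∂n| = 1300 Pa / 558000 m = 2.33×10⁻³ Pa/m
Geostrophic balance (pressure-gradient force = Coriolis force):
V_g = (1/(fρ)) |∂P/∂n| = 2.33×10⁻³ / (1.21×10⁻⁴ × 1.15) = 16.8 m/s
Converting: 16.8 m/s × 1.944 = 32.6 knots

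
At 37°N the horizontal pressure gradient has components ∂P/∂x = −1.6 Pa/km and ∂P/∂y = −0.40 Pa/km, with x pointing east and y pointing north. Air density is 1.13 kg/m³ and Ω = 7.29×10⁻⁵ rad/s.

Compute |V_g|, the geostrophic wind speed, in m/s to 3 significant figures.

Coriolis parameter at 37°N:
f = 2Ω sin φ = 2 × 7.29×10⁻⁵ × sin 37° = 8.77×10⁻⁵ s⁻¹
Component geostrophic relations (x east, y north):
u_g = −(1/(fρ)) ∂P/∂y,  v_g = (1/(fρ)) ∂P/∂x
u_g = −(−0.40×10⁻³)/(8.77×10⁻⁵ × 1.13) = 4.03 m/s;  v_g = (−1.6×10⁻³)/(8.77×10⁻⁵ × 1.13) = −16.1 m/s
|V_g| = √(u_g² + v_g²) = 16.6 m/s

16.6 m/s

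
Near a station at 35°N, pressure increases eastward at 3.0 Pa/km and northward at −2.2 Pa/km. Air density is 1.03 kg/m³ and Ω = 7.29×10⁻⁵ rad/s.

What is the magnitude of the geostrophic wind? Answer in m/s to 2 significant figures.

Coriolis parameter at 35°N:
f = 2Ω sin φ = 2 × 7.29×10⁻⁵ × sin 35° = 8.36×10⁻⁵ s⁻¹
Component geostrophic relations (x east, y north):
u_g = −(1/(fρ)) ∂P/∂y,  v_g = (1/(fρ)) ∂P/∂x
u_g = −(−2.2×10⁻³)/(8.36×10⁻⁵ × 1.03) = 25.5 m/s;  v_g = (3.0×10⁻³)/(8.36×10⁻⁵ × 1.03) = 34.8 m/s
|V_g| = √(u_g² + v_g²) = 43.2 m/s

43 m/s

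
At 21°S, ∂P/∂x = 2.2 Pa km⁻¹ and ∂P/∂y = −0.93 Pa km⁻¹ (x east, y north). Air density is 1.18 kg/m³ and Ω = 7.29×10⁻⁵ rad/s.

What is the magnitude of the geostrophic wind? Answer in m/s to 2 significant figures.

Coriolis parameter at 21°S:
f = 2Ω sin φ = 2 × 7.29×10⁻⁵ × sin 21° = 5.23×10⁻⁵ s⁻¹
In the Southern Hemisphere f is negative: f = −5.23×10⁻⁵ s⁻¹.
Component geostrophic relations (x east, y north):
u_g = −(1/(fρ)) ∂P/∂y,  v_g = (1/(fρ)) ∂P/∂x
u_g = −(−0.93×10⁻³)/(−5.23×10⁻⁵ × 1.18) = −15.1 m/s;  v_g = (2.2×10⁻³)/(−5.23×10⁻⁵ × 1.18) = −35.7 m/s
|V_g| = √(u_g² + v_g²) = 38.7 m/s

39 m/s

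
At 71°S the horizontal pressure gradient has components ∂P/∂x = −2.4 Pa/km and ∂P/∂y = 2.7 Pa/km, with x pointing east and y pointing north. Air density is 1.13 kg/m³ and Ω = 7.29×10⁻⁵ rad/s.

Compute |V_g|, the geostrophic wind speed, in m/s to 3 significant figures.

23.2 m/s

Coriolis parameter at 71°S:
f = 2Ω sin φ = 2 × 7.29×10⁻⁵ × sin 71° = 1.38×10⁻⁴ s⁻¹
In the Southern Hemisphere f is negative: f = −1.38×10⁻⁴ s⁻¹.
Component geostrophic relations (x east, y north):
u_g = −(1/(fρ)) ∂P/∂y,  v_g = (1/(fρ)) ∂P/∂x
u_g = −(2.7×10⁻³)/(−1.38×10⁻⁴ × 1.13) = 17.3 m/s;  v_g = (−2.4×10⁻³)/(−1.38×10⁻⁴ × 1.13) = 15.4 m/s
|V_g| = √(u_g² + v_g²) = 23.2 m/s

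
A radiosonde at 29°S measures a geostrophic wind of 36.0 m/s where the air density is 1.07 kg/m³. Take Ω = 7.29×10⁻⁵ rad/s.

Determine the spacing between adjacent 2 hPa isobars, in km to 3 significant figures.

Coriolis parameter at 29°S:
f = 2Ω sin φ = 2 × 7.29×10⁻⁵ × sin 29° = 7.07×10⁻⁵ s⁻¹
Geostrophic balance rearranged: |∂P/∂n| = f ρ V_g
|∂P/∂n| = 7.07×10⁻⁵ × 1.07 × 36.0 = 2.72×10⁻³ Pa/m
Isobar spacing: Δn = ΔP/|∂P/∂n| = 200 Pa / 2.72×10⁻³ Pa/m = 73454 m ≈ 73.5 km

73.5 km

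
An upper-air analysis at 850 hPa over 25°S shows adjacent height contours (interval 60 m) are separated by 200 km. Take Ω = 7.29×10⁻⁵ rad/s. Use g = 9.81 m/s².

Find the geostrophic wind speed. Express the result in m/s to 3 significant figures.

Coriolis parameter at 25°S:
f = 2Ω sin φ = 2 × 7.29×10⁻⁵ × sin 25° = 6.16×10⁻⁵ s⁻¹
Height gradient: |∂Z/∂n| = 60 m / 200000 m = 3.00×10⁻⁴
On a pressure surface, geostrophic balance gives V_g = (g/f)|∂Z/∂n|:
V_g = 9.81 × 3.00×10⁻⁴ / 6.16×10⁻⁵ = 47.8 m/s

47.8 m/s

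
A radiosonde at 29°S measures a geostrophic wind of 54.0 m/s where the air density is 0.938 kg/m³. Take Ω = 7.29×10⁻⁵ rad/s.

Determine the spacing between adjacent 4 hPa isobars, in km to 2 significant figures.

Coriolis parameter at 29°S:
f = 2Ω sin φ = 2 × 7.29×10⁻⁵ × sin 29° = 7.07×10⁻⁵ s⁻¹
Geostrophic balance rearranged: |∂P/∂n| = f ρ V_g
|∂P/∂n| = 7.07×10⁻⁵ × 0.938 × 54.0 = 3.58×10⁻³ Pa/m
Isobar spacing: Δn = ΔP/|∂P/∂n| = 400 Pa / 3.58×10⁻³ Pa/m = 111721 m ≈ 110 km

110 km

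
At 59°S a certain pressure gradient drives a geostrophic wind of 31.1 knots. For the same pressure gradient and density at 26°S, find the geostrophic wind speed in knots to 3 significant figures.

With the same pressure gradient and density, V_g ∝ 1/f ∝ 1/sin φ.
V₂ = V₁ · sin φ₁ / sin φ₂ = 31.1 × sin 59° / sin 26°
V₂ = 31.1 × 0.8572/0.4384 = 60.8 knots

60.8 knots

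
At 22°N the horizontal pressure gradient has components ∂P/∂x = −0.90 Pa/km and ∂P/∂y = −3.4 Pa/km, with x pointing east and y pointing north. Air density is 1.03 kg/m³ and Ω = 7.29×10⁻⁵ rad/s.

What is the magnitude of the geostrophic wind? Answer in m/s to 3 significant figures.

Coriolis parameter at 22°N:
f = 2Ω sin φ = 2 × 7.29×10⁻⁵ × sin 22° = 5.46×10⁻⁵ s⁻¹
Component geostrophic relations (x east, y north):
u_g = −(1/(fρ)) ∂P/∂y,  v_g = (1/(fρ)) ∂P/∂x
u_g = −(−3.4×10⁻³)/(5.46×10⁻⁵ × 1.03) = 60.4 m/s;  v_g = (−0.90×10⁻³)/(5.46×10⁻⁵ × 1.03) = −16.0 m/s
|V_g| = √(u_g² + v_g²) = 62.5 m/s

62.5 m/s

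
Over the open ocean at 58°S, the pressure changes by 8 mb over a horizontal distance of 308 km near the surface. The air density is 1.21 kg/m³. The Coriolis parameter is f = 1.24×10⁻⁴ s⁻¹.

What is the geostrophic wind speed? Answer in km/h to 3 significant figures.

62.3 km/h

Pressure gradient: |∂P/∂n| = 800 Pa / 308000 m = 2.60×10⁻³ Pa/m
Geostrophic balance (pressure-gradient force = Coriolis force):
V_g = (1/(fρ)) |∂P/∂n| = 2.60×10⁻³ / (1.24×10⁻⁴ × 1.21) = 17.3 m/s
Converting: 17.3 m/s × 3.6 = 62.3 km/h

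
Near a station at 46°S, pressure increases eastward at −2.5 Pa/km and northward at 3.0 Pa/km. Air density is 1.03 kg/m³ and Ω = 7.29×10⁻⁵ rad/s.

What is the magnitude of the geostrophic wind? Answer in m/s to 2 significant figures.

36 m/s

Coriolis parameter at 46°S:
f = 2Ω sin φ = 2 × 7.29×10⁻⁵ × sin 46° = 1.05×10⁻⁴ s⁻¹
In the Southern Hemisphere f is negative: f = −1.05×10⁻⁴ s⁻¹.
Component geostrophic relations (x east, y north):
u_g = −(1/(fρ)) ∂P/∂y,  v_g = (1/(fρ)) ∂P/∂x
u_g = −(3.0×10⁻³)/(−1.05×10⁻⁴ × 1.03) = 27.8 m/s;  v_g = (−2.5×10⁻³)/(−1.05×10⁻⁴ × 1.03) = 23.1 m/s
|V_g| = √(u_g² + v_g²) = 36.1 m/s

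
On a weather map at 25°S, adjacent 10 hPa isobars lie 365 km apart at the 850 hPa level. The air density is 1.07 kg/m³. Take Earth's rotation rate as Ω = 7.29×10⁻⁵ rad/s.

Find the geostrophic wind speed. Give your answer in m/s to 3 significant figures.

Coriolis parameter at 25°S:
f = 2Ω sin φ = 2 × 7.29×10⁻⁵ × sin 25° = 6.16×10⁻⁵ s⁻¹
Pressure gradient: |∂P/∂n| = 1000 Pa / 365000 m = 2.74×10⁻³ Pa/m
Geostrophic balance (pressure-gradient force = Coriolis force):
V_g = (1/(fρ)) |∂P/∂n| = 2.74×10⁻³ / (6.16×10⁻⁵ × 1.07) = 41.6 m/s

41.6 m/s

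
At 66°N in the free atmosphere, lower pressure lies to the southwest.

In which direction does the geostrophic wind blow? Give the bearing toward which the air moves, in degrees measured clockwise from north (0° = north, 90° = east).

315°

The pressure-gradient force points toward the southwest (bearing 225°).
Geostrophic balance: in the Northern Hemisphere the Coriolis force deflects motion to the right, so the geostrophic wind blows 90° to the right of the pressure-gradient force (low pressure on the left).
Rotating 225° by 90° clockwise gives 315° — the wind blows toward the northwest.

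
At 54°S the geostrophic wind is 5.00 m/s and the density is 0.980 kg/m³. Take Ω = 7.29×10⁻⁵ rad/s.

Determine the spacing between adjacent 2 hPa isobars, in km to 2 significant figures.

Coriolis parameter at 54°S:
f = 2Ω sin φ = 2 × 7.29×10⁻⁵ × sin 54° = 1.18×10⁻⁴ s⁻¹
Geostrophic balance rearranged: |∂P/∂n| = f ρ V_g
|∂P/∂n| = 1.18×10⁻⁴ × 0.980 × 5.00 = 5.78×10⁻⁴ Pa/m
Isobar spacing: Δn = ΔP/|∂P/∂n| = 200 Pa / 5.78×10⁻⁴ Pa/m = 346034 m ≈ 350 km

350 km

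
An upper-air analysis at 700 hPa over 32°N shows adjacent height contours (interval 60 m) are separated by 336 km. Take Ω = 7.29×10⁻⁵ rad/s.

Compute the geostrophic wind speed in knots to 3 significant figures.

Coriolis parameter at 32°N:
f = 2Ω sin φ = 2 × 7.29×10⁻⁵ × sin 32° = 7.73×10⁻⁵ s⁻¹
Height gradient: |∂Z/∂n| = 60 m / 336000 m = 1.79×10⁻⁴
On a pressure surface, geostrophic balance gives V_g = (g/f)|∂Z/∂n|:
V_g = 9.81 × 1.79×10⁻⁴ / 7.73×10⁻⁵ = 22.7 m/s
Converting: 22.7 m/s × 1.944 = 44.1 knots

44.1 knots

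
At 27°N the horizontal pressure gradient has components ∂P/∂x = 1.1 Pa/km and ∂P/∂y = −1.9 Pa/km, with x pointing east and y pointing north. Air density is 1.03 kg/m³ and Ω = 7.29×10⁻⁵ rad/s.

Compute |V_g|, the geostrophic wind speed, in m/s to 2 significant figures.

32 m/s

Coriolis parameter at 27°N:
f = 2Ω sin φ = 2 × 7.29×10⁻⁵ × sin 27° = 6.62×10⁻⁵ s⁻¹
Component geostrophic relations (x east, y north):
u_g = −(1/(fρ)) ∂P/∂y,  v_g = (1/(fρ)) ∂P/∂x
u_g = −(−1.9×10⁻³)/(6.62×10⁻⁵ × 1.03) = 27.9 m/s;  v_g = (1.1×10⁻³)/(6.62×10⁻⁵ × 1.03) = 16.1 m/s
|V_g| = √(u_g² + v_g²) = 32.2 m/s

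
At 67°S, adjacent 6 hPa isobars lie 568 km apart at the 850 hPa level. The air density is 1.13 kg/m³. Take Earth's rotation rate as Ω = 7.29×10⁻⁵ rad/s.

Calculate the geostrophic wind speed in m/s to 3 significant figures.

Coriolis parameter at 67°S:
f = 2Ω sin φ = 2 × 7.29×10⁻⁵ × sin 67° = 1.34×10⁻⁴ s⁻¹
Pressure gradient: |∂P/∂n| = 600 Pa / 568000 m = 1.06×10⁻³ Pa/m
Geostrophic balance (pressure-gradient force = Coriolis force):
V_g = (1/(fρ)) |∂P/∂n| = 1.06×10⁻³ / (1.34×10⁻⁴ × 1.13) = 6.97 m/s

6.97 m/s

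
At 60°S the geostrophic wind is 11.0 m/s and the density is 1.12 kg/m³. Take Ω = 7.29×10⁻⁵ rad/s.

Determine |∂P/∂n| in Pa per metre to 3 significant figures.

Coriolis parameter at 60°S:
f = 2Ω sin φ = 2 × 7.29×10⁻⁵ × sin 60° = 1.26×10⁻⁴ s⁻¹
Geostrophic balance rearranged: |∂P/∂n| = f ρ V_g
|∂P/∂n| = 1.26×10⁻⁴ × 1.12 × 11.0 = 1.56×10⁻³ Pa/m

1.56×10⁻³ Pa/m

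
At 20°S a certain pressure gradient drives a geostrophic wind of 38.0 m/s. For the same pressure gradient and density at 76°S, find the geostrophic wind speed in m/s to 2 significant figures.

With the same pressure gradient and density, V_g ∝ 1/f ∝ 1/sin φ.
V₂ = V₁ · sin φ₁ / sin φ₂ = 38.0 × sin 20° / sin 76°
V₂ = 38.0 × 0.3420/0.9703 = 13 m/s

13 m/s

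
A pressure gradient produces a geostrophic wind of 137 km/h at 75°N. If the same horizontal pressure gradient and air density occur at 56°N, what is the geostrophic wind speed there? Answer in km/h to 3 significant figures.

With the same pressure gradient and density, V_g ∝ 1/f ∝ 1/sin φ.
V₂ = V₁ · sin φ₁ / sin φ₂ = 137 × sin 75° / sin 56°
V₂ = 137 × 0.9659/0.8290 = 160 km/h

160 km/h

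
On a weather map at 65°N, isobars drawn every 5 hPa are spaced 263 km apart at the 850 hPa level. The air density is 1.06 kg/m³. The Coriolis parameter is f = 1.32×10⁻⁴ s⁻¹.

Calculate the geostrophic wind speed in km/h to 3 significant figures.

Pressure gradient: |∂P/∂n| = 500 Pa / 263000 m = 1.90×10⁻³ Pa/m
Geostrophic balance (pressure-gradient force = Coriolis force):
V_g = (1/(fρ)) |∂P/∂n| = 1.90×10⁻³ / (1.32×10⁻⁴ × 1.06) = 13.6 m/s
Converting: 13.6 m/s × 3.6 = 48.9 km/h

48.9 km/h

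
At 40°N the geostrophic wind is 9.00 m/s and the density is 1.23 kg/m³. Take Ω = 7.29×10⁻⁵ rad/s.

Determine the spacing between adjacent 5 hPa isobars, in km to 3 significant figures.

Coriolis parameter at 40°N:
f = 2Ω sin φ = 2 × 7.29×10⁻⁵ × sin 40° = 9.37×10⁻⁵ s⁻¹
Geostrophic balance rearranged: |∂P/∂n| = f ρ V_g
|∂P/∂n| = 9.37×10⁻⁵ × 1.23 × 9.00 = 1.04×10⁻³ Pa/m
Isobar spacing: Δn = ΔP/|∂P/∂n| = 500 Pa / 1.04×10⁻³ Pa/m = 481945 m ≈ 482 km

482 km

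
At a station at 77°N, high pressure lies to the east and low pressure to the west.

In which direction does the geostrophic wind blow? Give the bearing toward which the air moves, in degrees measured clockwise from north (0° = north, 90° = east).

The pressure-gradient force points toward the west (bearing 270°).
Geostrophic balance: in the Northern Hemisphere the Coriolis force deflects motion to the right, so the geostrophic wind blows 90° to the right of the pressure-gradient force (low pressure on the left).
Rotating 270° by 90° clockwise gives 000° — the wind blows toward the north.

000°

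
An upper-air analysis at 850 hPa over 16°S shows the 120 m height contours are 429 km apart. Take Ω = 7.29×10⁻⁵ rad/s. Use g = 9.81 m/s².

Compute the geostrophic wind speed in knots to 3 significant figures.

Coriolis parameter at 16°S:
f = 2Ω sin φ = 2 × 7.29×10⁻⁵ × sin 16° = 4.02×10⁻⁵ s⁻¹
Height gradient: |∂Z/∂n| = 120 m / 429000 m = 2.80×10⁻⁴
On a pressure surface, geostrophic balance gives V_g = (g/f)|∂Z/∂n|:
V_g = 9.81 × 2.80×10⁻⁴ / 4.02×10⁻⁵ = 68.3 m/s
Converting: 68.3 m/s × 1.944 = 133 knots

133 knots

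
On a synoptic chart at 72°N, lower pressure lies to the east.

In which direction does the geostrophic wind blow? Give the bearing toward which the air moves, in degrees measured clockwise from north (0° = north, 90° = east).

The pressure-gradient force points toward the east (bearing 090°).
Geostrophic balance: in the Northern Hemisphere the Coriolis force deflects motion to the right, so the geostrophic wind blows 90° to the right of the pressure-gradient force (low pressure on the left).
Rotating 090° by 90° clockwise gives 180° — the wind blows toward the south.

180°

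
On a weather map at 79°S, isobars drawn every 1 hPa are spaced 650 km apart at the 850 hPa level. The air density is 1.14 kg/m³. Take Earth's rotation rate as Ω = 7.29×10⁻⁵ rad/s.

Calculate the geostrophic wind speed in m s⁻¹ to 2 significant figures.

0.94 m s⁻¹

Coriolis parameter at 79°S:
f = 2Ω sin φ = 2 × 7.29×10⁻⁵ × sin 79° = 1.43×10⁻⁴ s⁻¹
Pressure gradient: |∂P/∂n| = 100 Pa / 650000 m = 1.54×10⁻⁴ Pa/m
Geostrophic balance (pressure-gradient force = Coriolis force):
V_g = (1/(fρ)) |∂P/∂n| = 1.54×10⁻⁴ / (1.43×10⁻⁴ × 1.14) = 0.943 m/s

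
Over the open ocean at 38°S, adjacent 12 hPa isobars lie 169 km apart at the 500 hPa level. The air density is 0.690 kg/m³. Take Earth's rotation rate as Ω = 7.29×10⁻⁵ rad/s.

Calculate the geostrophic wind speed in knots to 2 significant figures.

Coriolis parameter at 38°S:
f = 2Ω sin φ = 2 × 7.29×10⁻⁵ × sin 38° = 8.98×10⁻⁵ s⁻¹
Pressure gradient: |∂P/∂n| = 1200 Pa / 169000 m = 7.10×10⁻³ Pa/m
Geostrophic balance (pressure-gradient force = Coriolis force):
V_g = (1/(fρ)) |∂P/∂n| = 7.10×10⁻³ / (8.98×10⁻⁵ × 0.690) = 115 m/s
Converting: 115 m/s × 1.944 = 220 knots

220 knots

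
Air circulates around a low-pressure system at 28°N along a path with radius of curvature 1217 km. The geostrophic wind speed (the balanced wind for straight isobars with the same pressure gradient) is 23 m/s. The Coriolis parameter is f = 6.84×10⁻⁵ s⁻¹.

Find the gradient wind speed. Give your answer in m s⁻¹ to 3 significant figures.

18.8 m s⁻¹

Around a low, centrifugal force acts outward with Coriolis, so pressure-gradient force balances both:
(1/ρ)|∂P/∂n| = fV + V²/R  →  V² + fR·V − fR·V_g = 0
With fR = 6.84×10⁻⁵ × 1217×10³ m = 83.2 m/s:
V = [−fR + √((fR)² + 4 fR V_g)]/2 = [−83.2 + √(83.2² + 4×83.2×23)]/2 = 18.8 m/s
Subgeostrophic (V < V_g = 23 m/s), as expected around a low.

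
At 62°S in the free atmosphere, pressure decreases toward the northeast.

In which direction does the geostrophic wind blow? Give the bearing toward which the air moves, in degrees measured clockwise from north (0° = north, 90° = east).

The pressure-gradient force points toward the northeast (bearing 045°).
Geostrophic balance: in the Southern Hemisphere the Coriolis force deflects motion to the left, so the geostrophic wind blows 90° to the left of the pressure-gradient force (low pressure on the right).
Rotating 045° by 90° counterclockwise gives 315° — the wind blows toward the northwest.

315°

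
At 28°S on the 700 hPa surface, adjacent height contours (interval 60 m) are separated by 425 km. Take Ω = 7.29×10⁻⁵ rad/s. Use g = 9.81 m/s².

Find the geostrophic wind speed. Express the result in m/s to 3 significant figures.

20.2 m/s

Coriolis parameter at 28°S:
f = 2Ω sin φ = 2 × 7.29×10⁻⁵ × sin 28° = 6.84×10⁻⁵ s⁻¹
Height gradient: |∂Z/∂n| = 60 m / 425000 m = 1.41×10⁻⁴
On a pressure surface, geostrophic balance gives V_g = (g/f)|∂Z/∂n|:
V_g = 9.81 × 1.41×10⁻⁴ / 6.84×10⁻⁵ = 20.2 m/s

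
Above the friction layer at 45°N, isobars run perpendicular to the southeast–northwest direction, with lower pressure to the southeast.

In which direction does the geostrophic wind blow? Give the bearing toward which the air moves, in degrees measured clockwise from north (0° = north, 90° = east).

The pressure-gradient force points toward the southeast (bearing 135°).
Geostrophic balance: in the Northern Hemisphere the Coriolis force deflects motion to the right, so the geostrophic wind blows 90° to the right of the pressure-gradient force (low pressure on the left).
Rotating 135° by 90° clockwise gives 225° — the wind blows toward the southwest.

225°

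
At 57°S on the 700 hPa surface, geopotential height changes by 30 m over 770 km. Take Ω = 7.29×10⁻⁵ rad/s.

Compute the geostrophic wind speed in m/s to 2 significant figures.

Coriolis parameter at 57°S:
f = 2Ω sin φ = 2 × 7.29×10⁻⁵ × sin 57° = 1.22×10⁻⁴ s⁻¹
Height gradient: |∂Z/∂n| = 30 m / 770000 m = 3.90×10⁻⁵
On a pressure surface, geostrophic balance gives V_g = (g/f)|∂Z/∂n|:
V_g = 9.81 × 3.90×10⁻⁵ / 1.22×10⁻⁴ = 3.13 m/s

3.1 m/s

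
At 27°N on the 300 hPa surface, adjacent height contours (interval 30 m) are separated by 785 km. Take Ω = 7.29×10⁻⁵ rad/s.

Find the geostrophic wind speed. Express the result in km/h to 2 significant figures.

20 km/h

Coriolis parameter at 27°N:
f = 2Ω sin φ = 2 × 7.29×10⁻⁵ × sin 27° = 6.62×10⁻⁵ s⁻¹
Height gradient: |∂Z/∂n| = 30 m / 785000 m = 3.82×10⁻⁵
On a pressure surface, geostrophic balance gives V_g = (g/f)|∂Z/∂n|:
V_g = 9.81 × 3.82×10⁻⁵ / 6.62×10⁻⁵ = 5.66 m/s
Converting: 5.66 m/s × 3.6 = 20 km/h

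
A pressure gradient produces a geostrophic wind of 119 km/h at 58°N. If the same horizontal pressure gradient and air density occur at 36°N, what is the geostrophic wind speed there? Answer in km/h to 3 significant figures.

172 km/h

With the same pressure gradient and density, V_g ∝ 1/f ∝ 1/sin φ.
V₂ = V₁ · sin φ₁ / sin φ₂ = 119 × sin 58° / sin 36°
V₂ = 119 × 0.8480/0.5878 = 172 km/h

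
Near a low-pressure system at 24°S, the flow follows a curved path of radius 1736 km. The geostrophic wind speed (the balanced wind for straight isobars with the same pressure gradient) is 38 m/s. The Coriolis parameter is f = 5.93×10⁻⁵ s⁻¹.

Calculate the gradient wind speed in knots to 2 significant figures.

Around a low, centrifugal force acts outward with Coriolis, so pressure-gradient force balances both:
(1/ρ)|∂P/∂n| = fV + V²/R  →  V² + fR·V − fR·V_g = 0
With fR = 5.93×10⁻⁵ × 1736×10³ m = 103 m/s:
V = [−fR + √((fR)² + 4 fR V_g)]/2 = [−103 + √(103² + 4×103×38)]/2 = 29.5 m/s
Subgeostrophic (V < V_g = 38 m/s), as expected around a low.
Converting: 29.5 m/s × 1.944 = 57 knots

57 knots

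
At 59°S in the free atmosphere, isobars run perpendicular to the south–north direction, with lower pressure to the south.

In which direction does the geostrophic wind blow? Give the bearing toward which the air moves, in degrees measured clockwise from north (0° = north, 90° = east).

090°

The pressure-gradient force points toward the south (bearing 180°).
Geostrophic balance: in the Southern Hemisphere the Coriolis force deflects motion to the left, so the geostrophic wind blows 90° to the left of the pressure-gradient force (low pressure on the right).
Rotating 180° by 90° counterclockwise gives 090° — the wind blows toward the east.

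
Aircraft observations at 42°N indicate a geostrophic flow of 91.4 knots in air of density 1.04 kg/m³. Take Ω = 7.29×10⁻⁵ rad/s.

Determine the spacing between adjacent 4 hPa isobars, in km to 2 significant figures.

84 km

Coriolis parameter at 42°N:
f = 2Ω sin φ = 2 × 7.29×10⁻⁵ × sin 42° = 9.76×10⁻⁵ s⁻¹
Wind speed in SI: 91.4 knots = 47.0 m/s
Geostrophic balance rearranged: |∂P/∂n| = f ρ V_g
|∂P/∂n| = 9.76×10⁻⁵ × 1.04 × 47.0 = 4.77×10⁻³ Pa/m
Isobar spacing: Δn = ΔP/|∂P/∂n| = 400 Pa / 4.77×10⁻³ Pa/m = 83844 m ≈ 84 km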